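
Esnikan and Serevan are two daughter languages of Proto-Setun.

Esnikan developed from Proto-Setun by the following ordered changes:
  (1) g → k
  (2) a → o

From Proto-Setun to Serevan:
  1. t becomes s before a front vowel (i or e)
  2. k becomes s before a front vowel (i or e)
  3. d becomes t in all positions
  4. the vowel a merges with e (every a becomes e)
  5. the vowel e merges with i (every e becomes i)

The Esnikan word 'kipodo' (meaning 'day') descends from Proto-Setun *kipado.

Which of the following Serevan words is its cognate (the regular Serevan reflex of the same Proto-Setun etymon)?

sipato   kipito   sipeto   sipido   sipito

Serevan: start from *kipado.
  rule 1: no change — kipado
  rule 2 (palatalisation): kipado → sipado
  rule 3 (unconditioned shift): sipado → sipato
  rule 4 (vowel merger): sipato → sipeto
  rule 5 (vowel merger): sipeto → sipito
  ⇒ Serevan sipito
The other candidates each miss or misapply at least one Serevan change.

sipito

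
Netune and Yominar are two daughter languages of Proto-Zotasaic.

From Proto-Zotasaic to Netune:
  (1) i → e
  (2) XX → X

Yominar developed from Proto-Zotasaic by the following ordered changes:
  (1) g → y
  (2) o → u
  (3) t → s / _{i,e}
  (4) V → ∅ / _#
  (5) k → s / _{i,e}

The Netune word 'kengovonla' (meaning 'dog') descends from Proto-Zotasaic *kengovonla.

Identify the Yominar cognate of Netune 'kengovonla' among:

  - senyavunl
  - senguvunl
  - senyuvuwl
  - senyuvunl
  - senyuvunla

Yominar: start from *kengovonla.
  rule 1 (unconditioned shift): kengovonla → kenyovonla
  rule 2 (vowel merger): kenyovonla → kenyuvunla
  rule 3: no change — kenyuvunla
  rule 4 (apocope): kenyuvunla → kenyuvunl
  rule 5 (palatalisation): kenyuvunl → senyuvunl
  ⇒ Yominar senyuvunl
The other candidates each miss or misapply at least one Yominar change.

senyuvunl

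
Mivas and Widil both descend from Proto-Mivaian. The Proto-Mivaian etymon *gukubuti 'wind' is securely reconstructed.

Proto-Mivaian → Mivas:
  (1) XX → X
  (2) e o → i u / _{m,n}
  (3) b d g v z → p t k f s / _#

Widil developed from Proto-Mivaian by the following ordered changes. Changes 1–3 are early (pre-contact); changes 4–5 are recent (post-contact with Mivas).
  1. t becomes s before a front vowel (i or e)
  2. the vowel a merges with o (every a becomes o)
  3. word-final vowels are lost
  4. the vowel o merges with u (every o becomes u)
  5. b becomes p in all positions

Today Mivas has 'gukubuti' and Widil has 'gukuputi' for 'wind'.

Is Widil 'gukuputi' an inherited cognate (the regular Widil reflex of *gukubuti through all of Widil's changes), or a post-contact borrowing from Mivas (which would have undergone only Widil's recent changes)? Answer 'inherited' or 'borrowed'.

If inherited, *gukubuti would pass through all of Widil's changes:
Widil: *gukubuti
  gukubuti → gukubusi   [palatalisation]
  gukubusi (rule 2 does not apply)
  gukubusi → gukubus   [apocope]
  gukubus (rule 4 does not apply)
  gukubus → gukupus   [unconditioned shift]
  giving Widil gukupus.
If borrowed from Mivas 'gukubuti' after the early changes, it would undergo only the recent ones:
  rule 4 (vowel merger): no change (gukubuti)
  rule 5 (unconditioned shift): gukubuti → gukuputi
  ⇒ as a loan: gukuputi
Widil 'gukuputi' matches the loan outcome 'gukuputi', not the inherited 'gukupus' — it skipped the early Widil changes, so it was borrowed from Mivas.

borrowed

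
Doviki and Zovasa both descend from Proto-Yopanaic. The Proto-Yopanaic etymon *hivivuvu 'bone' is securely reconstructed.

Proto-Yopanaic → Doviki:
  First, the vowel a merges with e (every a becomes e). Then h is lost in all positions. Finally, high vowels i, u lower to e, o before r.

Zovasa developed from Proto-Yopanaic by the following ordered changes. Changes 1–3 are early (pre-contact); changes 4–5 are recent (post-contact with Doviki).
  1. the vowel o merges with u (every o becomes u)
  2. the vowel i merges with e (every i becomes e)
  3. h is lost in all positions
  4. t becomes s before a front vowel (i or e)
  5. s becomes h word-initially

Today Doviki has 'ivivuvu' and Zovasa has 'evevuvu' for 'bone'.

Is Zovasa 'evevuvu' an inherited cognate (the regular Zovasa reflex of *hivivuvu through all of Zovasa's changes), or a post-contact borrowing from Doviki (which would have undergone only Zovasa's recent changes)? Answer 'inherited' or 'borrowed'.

If inherited, *hivivuvu would pass through all of Zovasa's changes:
Zovasa: *hivivuvu > hevevuvu > evevuvu  (by vowel merger, h-loss)
If borrowed from Doviki 'ivivuvu' after the early changes, it would undergo only the recent ones:
  rule 4 (palatalisation): no change (ivivuvu)
  rule 5 (debuccalisation): no change (ivivuvu)
  ⇒ as a loan: ivivuvu
Zovasa 'evevuvu' matches the inherited outcome exactly, so it is an inherited cognate, not a loan.

inherited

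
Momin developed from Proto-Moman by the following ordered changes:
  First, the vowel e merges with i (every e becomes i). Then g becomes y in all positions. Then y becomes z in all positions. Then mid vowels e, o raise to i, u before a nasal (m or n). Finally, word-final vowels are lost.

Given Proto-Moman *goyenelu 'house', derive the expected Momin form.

Momin: start from *goyenelu.
  rule 1 (vowel merger): goyenelu → goyinilu
  rule 2 (unconditioned shift): goyinilu → yoyinilu
  rule 3 (unconditioned shift): yoyinilu → zozinilu
  rule 4: no change — zozinilu
  rule 5 (apocope): zozinilu → zozinil
  ⇒ Momin zozinil

zozinil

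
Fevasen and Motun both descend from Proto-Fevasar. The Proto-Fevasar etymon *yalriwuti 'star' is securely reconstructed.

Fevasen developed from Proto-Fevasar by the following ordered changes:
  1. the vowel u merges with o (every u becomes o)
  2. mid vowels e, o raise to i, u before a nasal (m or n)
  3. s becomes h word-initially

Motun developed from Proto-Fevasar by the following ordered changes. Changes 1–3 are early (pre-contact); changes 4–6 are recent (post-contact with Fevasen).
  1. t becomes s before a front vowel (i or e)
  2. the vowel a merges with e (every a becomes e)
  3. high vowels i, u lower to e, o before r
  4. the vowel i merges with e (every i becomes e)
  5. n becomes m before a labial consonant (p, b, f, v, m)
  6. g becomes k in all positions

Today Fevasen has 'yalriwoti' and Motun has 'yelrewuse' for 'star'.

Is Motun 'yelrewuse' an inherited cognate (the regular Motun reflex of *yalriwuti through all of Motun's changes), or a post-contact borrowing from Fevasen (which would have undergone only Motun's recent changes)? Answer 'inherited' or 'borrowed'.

If inherited, *yalriwuti would pass through all of Motun's changes:
Motun: *yalriwuti > yalriwusi > yelriwusi > yelrewuse  (by palatalisation, vowel merger, vowel merger)
If borrowed from Fevasen 'yalriwoti' after the early changes, it would undergo only the recent ones:
  rule 4 (vowel merger): yalriwoti → yalrewote
  rule 5 (nasal place assimilation): no change (yalrewote)
  rule 6 (unconditioned shift): no change (yalrewote)
  ⇒ as a loan: yalrewote
Motun 'yelrewuse' matches the inherited outcome exactly, so it is an inherited cognate, not a loan.

inherited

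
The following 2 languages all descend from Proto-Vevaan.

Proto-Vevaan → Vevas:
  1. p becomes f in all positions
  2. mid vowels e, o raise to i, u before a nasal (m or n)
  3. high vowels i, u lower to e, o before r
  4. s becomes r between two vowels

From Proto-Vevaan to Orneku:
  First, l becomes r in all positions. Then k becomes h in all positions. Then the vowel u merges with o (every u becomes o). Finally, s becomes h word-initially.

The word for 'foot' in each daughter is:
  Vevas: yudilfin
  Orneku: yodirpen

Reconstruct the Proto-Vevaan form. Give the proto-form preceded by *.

*yudilpen

Position 2: Vevas has u, Orneku has o. Taking the neighbouring segments as reconstructed: Vevas u can only go back to *u; Orneku o could go back to *o or *u — the one source consistent with every daughter is *u.
Position 7: Vevas has i, Orneku has e. Orneku preserves e here (none of its changes turn any other segment into e), so the proto-segment is *e.
This points to *yudilpen. Verify forward in each daughter:
Vevas: start from *yudilpen.
  rule 1 (unconditioned shift): yudilpen → yudilfen
  rule 2 (pre-nasal raising): yudilfen → yudilfin
  rule 3: no change — yudilfin
  rule 4: no change — yudilfin
  ⇒ Vevas yudilfin
Orneku: *yudilpen
  yudilpen → yudirpen   [unconditioned shift]
  yudirpen (rule 2 does not apply)
  yudirpen → yodirpen   [vowel merger]
  yodirpen (rule 4 does not apply)
  giving Orneku yodirpen.
Only *yudilpen yields all of Vevas yudilfin, Orneku yodirpen.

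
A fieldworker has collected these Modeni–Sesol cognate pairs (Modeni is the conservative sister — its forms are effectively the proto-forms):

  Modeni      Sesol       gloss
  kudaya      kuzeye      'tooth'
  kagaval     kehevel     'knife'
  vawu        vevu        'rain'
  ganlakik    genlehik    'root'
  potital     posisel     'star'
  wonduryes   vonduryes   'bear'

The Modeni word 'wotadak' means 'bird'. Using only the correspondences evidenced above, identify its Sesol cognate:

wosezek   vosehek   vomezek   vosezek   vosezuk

wonduryes ~ vonduryes — Modeni w corresponds to Sesol v word-initially before a back vowel.
potital ~ posisel — Modeni t corresponds to Sesol s between vowels (before a back vowel).
kudaya ~ kuzeye, kagaval ~ kehevel — Modeni a corresponds to Sesol e after a consonant, before a consonant other than r, m, n, p, b, f, v.
kudaya ~ kuzeye — Modeni d corresponds to Sesol z between vowels (before a back vowel).
Applying these to Modeni 'wotadak':
  wotadak → votadak   (w→v word-initially before a back vowel)
  votadak → vosadak   (t→s between vowels (before a back vowel))
  vosadak → vosedak   (a→e after a consonant, before a consonant other than r, m, n, p, b, f, v)
  vosedak → vosezak   (d→z between vowels (before a back vowel))
  vosezak → vosezek   (a→e after a consonant, before a consonant other than r, m, n, p, b, f, v)
So the Sesol cognate is 'vosezek'.

vosezek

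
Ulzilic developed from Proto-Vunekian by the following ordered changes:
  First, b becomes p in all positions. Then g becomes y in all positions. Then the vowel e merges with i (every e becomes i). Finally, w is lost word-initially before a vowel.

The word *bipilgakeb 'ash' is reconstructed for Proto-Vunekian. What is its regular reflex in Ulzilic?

pipilyakip

Ulzilic: start from *bipilgakeb.
  rule 1 (unconditioned shift): bipilgakeb → pipilgakep
  rule 2 (unconditioned shift): pipilgakep → pipilyakep
  rule 3 (vowel merger): pipilyakep → pipilyakip
  rule 4: no change — pipilyakip
  ⇒ Ulzilic pipilyakip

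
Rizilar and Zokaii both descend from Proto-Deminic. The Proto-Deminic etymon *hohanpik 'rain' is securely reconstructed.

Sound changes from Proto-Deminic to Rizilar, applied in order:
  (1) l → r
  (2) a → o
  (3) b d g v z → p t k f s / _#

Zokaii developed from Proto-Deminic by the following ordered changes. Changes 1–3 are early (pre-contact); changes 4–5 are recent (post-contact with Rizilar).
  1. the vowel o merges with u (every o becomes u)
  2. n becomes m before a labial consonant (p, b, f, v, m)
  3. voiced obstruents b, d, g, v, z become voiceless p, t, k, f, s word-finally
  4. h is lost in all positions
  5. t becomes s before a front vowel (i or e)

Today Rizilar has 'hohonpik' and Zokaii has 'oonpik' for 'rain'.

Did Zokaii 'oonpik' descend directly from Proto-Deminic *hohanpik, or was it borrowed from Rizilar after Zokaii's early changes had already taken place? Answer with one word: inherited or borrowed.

borrowed

If inherited, *hohanpik would pass through all of Zokaii's changes:
Zokaii: start from *hohanpik.
  rule 1 (vowel merger): hohanpik → huhanpik
  rule 2 (nasal place assimilation): huhanpik → huhampik
  rule 3: no change — huhampik
  rule 4 (h-loss): huhampik → uampik
  rule 5: no change — uampik
  ⇒ Zokaii uampik
If borrowed from Rizilar 'hohonpik' after the early changes, it would undergo only the recent ones:
  rule 4 (h-loss): hohonpik → oonpik
  rule 5 (palatalisation): no change (oonpik)
  ⇒ as a loan: oonpik
Zokaii 'oonpik' matches the loan outcome 'oonpik', not the inherited 'uampik' — it skipped the early Zokaii changes, so it was borrowed from Rizilar.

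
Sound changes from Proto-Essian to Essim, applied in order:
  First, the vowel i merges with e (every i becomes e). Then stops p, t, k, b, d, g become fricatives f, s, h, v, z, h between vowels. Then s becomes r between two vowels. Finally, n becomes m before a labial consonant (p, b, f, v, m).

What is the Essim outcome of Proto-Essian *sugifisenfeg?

Essim: *sugifisenfeg
  sugifisenfeg → sugefesenfeg   [vowel merger]
  sugefesenfeg → suhefesenfeg   [intervocalic lenition]
  suhefesenfeg → suheferenfeg   [rhotacism]
  suheferenfeg → suheferemfeg   [nasal place assimilation]
  giving Essim suheferemfeg.

suheferemfeg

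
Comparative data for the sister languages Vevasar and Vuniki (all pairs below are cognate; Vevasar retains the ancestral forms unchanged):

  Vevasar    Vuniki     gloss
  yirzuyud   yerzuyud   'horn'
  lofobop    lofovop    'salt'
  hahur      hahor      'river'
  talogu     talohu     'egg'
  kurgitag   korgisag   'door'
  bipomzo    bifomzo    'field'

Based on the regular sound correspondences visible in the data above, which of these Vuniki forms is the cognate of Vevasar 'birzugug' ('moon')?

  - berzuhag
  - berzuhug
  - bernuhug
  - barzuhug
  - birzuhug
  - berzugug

yirzuyud ~ yerzuyud — Vevasar i corresponds to Vuniki e after a consonant, before r.
talogu ~ talohu — Vevasar g corresponds to Vuniki h between vowels (before a back vowel).
Applying these to Vevasar 'birzugug':
  birzugug → berzugug   (i→e after a consonant, before r)
  berzugug → berzuhug   (g→h between vowels (before a back vowel))
So the Vuniki cognate is 'berzuhug'.

berzuhug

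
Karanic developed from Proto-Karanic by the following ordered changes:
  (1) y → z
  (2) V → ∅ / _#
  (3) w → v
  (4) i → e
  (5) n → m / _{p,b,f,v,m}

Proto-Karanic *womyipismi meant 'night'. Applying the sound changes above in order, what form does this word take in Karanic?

vomzepesm

Karanic: start from *womyipismi.
  rule 1 (unconditioned shift): womyipismi → womzipismi
  rule 2 (apocope): womzipismi → womzipism
  rule 3 (unconditioned shift): womzipism → vomzipism
  rule 4 (vowel merger): vomzipism → vomzepesm
  rule 5: no change — vomzepesm
  ⇒ Karanic vomzepesm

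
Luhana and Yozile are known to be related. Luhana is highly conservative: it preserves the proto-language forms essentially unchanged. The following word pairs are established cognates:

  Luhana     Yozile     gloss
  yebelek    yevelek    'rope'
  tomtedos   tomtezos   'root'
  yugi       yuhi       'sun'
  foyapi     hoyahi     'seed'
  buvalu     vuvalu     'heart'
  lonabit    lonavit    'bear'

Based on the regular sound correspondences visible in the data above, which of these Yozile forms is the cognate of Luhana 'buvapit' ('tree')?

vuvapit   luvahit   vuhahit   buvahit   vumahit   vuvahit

vuvahit

buvalu ~ vuvalu — Luhana b corresponds to Yozile v word-initially before a back vowel.
foyapi ~ hoyahi — Luhana p corresponds to Yozile h between vowels (before a front vowel).
Applying these to Luhana 'buvapit':
  buvapit → vuvapit   (b→v word-initially before a back vowel)
  vuvapit → vuvahit   (p→h between vowels (before a front vowel))
So the Yozile cognate is 'vuvahit'.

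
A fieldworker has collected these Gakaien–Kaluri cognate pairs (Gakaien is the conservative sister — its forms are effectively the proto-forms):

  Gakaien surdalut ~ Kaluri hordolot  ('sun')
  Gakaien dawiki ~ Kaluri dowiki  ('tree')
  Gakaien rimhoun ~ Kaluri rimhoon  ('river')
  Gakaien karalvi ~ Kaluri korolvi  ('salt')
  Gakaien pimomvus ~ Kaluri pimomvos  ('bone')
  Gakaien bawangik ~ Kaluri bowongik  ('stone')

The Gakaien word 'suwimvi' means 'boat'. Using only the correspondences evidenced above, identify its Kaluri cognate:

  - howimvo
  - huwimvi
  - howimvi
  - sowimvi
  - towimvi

surdalut ~ hordolot — Gakaien s corresponds to Kaluri h word-initially before a back vowel.
surdalut ~ hordolot, pimomvus ~ pimomvos — Gakaien u corresponds to Kaluri o after a consonant, before a consonant other than r, m, n, p, b, f, v.
Applying these to Gakaien 'suwimvi':
  suwimvi → huwimvi   (s→h word-initially before a back vowel)
  huwimvi → howimvi   (u→o after a consonant, before a consonant other than r, m, n, p, b, f, v)
So the Kaluri cognate is 'howimvi'.

howimvi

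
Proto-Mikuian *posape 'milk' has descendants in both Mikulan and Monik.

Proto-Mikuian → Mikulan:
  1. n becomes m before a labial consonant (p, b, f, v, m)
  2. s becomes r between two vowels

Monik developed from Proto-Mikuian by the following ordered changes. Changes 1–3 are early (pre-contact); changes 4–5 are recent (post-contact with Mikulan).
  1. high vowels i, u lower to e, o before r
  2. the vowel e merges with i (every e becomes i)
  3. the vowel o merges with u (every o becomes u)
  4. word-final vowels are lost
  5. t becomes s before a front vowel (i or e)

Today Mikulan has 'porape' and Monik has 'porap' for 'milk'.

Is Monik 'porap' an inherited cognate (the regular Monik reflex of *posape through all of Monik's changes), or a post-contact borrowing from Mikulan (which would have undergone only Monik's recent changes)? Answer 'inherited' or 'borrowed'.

borrowed

If inherited, *posape would pass through all of Monik's changes:
Monik: start from *posape.
  rule 1: no change — posape
  rule 2 (vowel merger): posape → posapi
  rule 3 (vowel merger): posapi → pusapi
  rule 4 (apocope): pusapi → pusap
  rule 5: no change — pusap
  ⇒ Monik pusap
If borrowed from Mikulan 'porape' after the early changes, it would undergo only the recent ones:
  rule 4 (apocope): porape → porap
  rule 5 (palatalisation): no change (porap)
  ⇒ as a loan: porap
Monik 'porap' matches the loan outcome 'porap', not the inherited 'pusap' — it skipped the early Monik changes, so it was borrowed from Mikulan.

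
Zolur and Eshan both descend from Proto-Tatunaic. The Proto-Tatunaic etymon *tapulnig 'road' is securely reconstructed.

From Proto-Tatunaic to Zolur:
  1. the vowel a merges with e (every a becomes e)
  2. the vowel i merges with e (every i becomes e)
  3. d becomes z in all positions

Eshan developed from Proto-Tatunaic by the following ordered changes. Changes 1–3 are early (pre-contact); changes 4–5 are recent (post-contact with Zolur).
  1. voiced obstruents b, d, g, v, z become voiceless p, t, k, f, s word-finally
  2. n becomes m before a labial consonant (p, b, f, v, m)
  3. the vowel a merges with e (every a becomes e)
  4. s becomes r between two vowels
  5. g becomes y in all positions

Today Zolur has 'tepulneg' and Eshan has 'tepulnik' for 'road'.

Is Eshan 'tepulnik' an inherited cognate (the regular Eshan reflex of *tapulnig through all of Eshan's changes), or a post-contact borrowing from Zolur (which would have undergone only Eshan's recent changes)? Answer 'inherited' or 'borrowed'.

If inherited, *tapulnig would pass through all of Eshan's changes:
Eshan: start from *tapulnig.
  rule 1 (final devoicing): tapulnig → tapulnik
  rule 2: no change — tapulnik
  rule 3 (vowel merger): tapulnik → tepulnik
  rule 4: no change — tepulnik
  rule 5: no change — tepulnik
  ⇒ Eshan tepulnik
If borrowed from Zolur 'tepulneg' after the early changes, it would undergo only the recent ones:
  rule 4 (rhotacism): no change (tepulneg)
  rule 5 (unconditioned shift): tepulneg → tepulney
  ⇒ as a loan: tepulney
Eshan 'tepulnik' matches the inherited outcome exactly, so it is an inherited cognate, not a loan.

inherited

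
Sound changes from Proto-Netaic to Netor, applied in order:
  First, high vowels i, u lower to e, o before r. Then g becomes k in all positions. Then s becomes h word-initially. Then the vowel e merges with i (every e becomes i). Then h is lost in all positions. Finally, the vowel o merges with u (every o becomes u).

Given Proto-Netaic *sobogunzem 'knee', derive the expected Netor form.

ubukunzim

Netor: *sobogunzem > sobokunzem > hobokunzem > hobokunzim > obokunzim > ubukunzim  (by unconditioned shift, debuccalisation, vowel merger, h-loss, vowel merger)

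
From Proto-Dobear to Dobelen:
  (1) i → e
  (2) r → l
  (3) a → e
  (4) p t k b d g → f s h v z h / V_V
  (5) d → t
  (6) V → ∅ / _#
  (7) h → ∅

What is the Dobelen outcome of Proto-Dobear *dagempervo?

Dobelen: *dagempervo
  dagempervo (rule 1 does not apply)
  dagempervo → dagempelvo   [unconditioned shift]
  dagempelvo → degempelvo   [vowel merger]
  degempelvo → dehempelvo   [intervocalic lenition]
  dehempelvo → tehempelvo   [unconditioned shift]
  tehempelvo → tehempelv   [apocope]
  tehempelv → teempelv   [h-loss]
  giving Dobelen teempelv.

teempelv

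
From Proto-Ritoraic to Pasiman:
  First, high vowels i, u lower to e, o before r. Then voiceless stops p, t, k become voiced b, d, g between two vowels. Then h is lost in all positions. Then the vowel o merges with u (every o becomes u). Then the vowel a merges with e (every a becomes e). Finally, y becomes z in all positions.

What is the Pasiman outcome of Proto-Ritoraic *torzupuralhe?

turzuburele

Pasiman: *torzupuralhe > torzuporalhe > torzuboralhe > torzuborale > turzuburale > turzuburele  (by pre-rhotic lowering, intervocalic voicing, h-loss, vowel merger, vowel merger)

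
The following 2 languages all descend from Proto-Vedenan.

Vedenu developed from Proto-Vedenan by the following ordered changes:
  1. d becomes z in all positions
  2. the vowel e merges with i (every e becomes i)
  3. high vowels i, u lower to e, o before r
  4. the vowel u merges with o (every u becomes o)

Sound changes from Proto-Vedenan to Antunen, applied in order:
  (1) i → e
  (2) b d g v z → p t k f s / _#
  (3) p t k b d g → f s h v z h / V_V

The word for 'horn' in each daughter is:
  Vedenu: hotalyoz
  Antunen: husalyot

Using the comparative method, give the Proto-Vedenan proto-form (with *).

Position 3: Vedenu has t, Antunen has s. Vedenu preserves t here (none of its changes turn any other segment into t), so the proto-segment is *t.
Position 8: Vedenu has z, Antunen has t. Taking the neighbouring segments as reconstructed: Vedenu z could go back to *d or *z; Antunen t could go back to *t or *d — the one source consistent with every daughter is *d.
Verify the candidate proto-form against each daughter:
Vedenu: start from *hutalyod.
  rule 1 (unconditioned shift): hutalyod → hutalyoz
  rule 2: no change — hutalyoz
  rule 3: no change — hutalyoz
  rule 4 (vowel merger): hutalyoz → hotalyoz
  ⇒ Vedenu hotalyoz
Antunen: start from *hutalyod.
  rule 1: no change — hutalyod
  rule 2 (final devoicing): hutalyod → hutalyot
  rule 3 (intervocalic lenition): hutalyot → husalyot
  ⇒ Antunen husalyot
No other proto-form is consistent with every reflex, so the reconstruction is *hutalyod.

*hutalyod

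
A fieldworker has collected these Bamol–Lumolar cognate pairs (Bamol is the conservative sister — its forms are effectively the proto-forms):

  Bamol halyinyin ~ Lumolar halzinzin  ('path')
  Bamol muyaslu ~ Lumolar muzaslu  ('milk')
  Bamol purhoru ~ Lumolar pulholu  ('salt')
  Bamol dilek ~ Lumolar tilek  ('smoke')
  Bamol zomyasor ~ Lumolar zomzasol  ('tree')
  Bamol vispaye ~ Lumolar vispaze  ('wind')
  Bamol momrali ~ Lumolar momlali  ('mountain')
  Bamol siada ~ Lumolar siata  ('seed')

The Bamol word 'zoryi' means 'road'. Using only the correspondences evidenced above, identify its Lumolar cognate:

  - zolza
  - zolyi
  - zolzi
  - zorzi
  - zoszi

zolzi

purhoru ~ pulholu — Bamol r corresponds to Lumolar l after a vowel, before a consonant other than r, m, n, p, b, f, v.
halyinyin ~ halzinzin — Bamol y corresponds to Lumolar z after a consonant, before a front vowel.
Applying these to Bamol 'zoryi':
  zoryi → zolyi   (r→l after a vowel, before a consonant other than r, m, n, p, b, f, v)
  zolyi → zolzi   (y→z after a consonant, before a front vowel)
So the Lumolar cognate is 'zolzi'.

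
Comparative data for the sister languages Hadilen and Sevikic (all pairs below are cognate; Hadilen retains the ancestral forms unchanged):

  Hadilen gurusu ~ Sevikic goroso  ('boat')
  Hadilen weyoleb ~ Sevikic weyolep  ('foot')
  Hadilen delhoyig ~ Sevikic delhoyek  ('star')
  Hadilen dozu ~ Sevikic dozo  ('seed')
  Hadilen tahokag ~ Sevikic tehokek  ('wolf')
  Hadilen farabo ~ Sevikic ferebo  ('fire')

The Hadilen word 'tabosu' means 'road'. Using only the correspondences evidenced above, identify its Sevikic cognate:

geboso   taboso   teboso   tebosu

teboso

farabo ~ ferebo — Hadilen a corresponds to Sevikic e after a consonant, before a labial obstruent.
gurusu ~ goroso, dozu ~ dozo — Hadilen u corresponds to Sevikic o word-finally.
Applying these to Hadilen 'tabosu':
  tabosu → tebosu   (a→e after a consonant, before a labial obstruent)
  tebosu → teboso   (u→o word-finally)
So the Sevikic cognate is 'teboso'.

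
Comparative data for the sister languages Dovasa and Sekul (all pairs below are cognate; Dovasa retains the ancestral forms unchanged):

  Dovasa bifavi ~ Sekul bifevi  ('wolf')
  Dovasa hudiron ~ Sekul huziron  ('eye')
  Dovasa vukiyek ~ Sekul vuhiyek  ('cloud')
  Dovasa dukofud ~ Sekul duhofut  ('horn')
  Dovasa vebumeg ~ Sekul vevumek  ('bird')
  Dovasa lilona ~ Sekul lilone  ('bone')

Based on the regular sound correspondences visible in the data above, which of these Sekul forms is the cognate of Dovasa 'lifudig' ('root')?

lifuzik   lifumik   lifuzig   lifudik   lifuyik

lifuzik

hudiron ~ huziron — Dovasa d corresponds to Sekul z between vowels (before a front vowel).
vebumeg ~ vevumek — Dovasa g corresponds to Sekul k word-finally.
Applying these to Dovasa 'lifudig':
  lifudig → lifuzig   (d→z between vowels (before a front vowel))
  lifuzig → lifuzik   (g→k word-finally)
So the Sekul cognate is 'lifuzik'.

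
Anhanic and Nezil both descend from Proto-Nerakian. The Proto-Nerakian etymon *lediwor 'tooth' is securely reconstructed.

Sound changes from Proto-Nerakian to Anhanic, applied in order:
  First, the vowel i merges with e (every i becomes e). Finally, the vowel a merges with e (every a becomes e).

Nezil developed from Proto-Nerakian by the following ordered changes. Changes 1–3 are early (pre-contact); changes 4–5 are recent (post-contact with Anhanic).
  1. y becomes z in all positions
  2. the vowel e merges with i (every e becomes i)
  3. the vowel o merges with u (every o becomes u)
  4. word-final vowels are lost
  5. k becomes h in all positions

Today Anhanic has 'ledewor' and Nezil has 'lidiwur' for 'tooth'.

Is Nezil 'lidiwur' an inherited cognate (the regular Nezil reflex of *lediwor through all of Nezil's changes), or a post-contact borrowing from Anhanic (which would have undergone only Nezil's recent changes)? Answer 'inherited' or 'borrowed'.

If inherited, *lediwor would pass through all of Nezil's changes:
Nezil: *lediwor
  lediwor (rule 1 does not apply)
  lediwor → lidiwor   [vowel merger]
  lidiwor → lidiwur   [vowel merger]
  lidiwur (rule 4 does not apply)
  lidiwur (rule 5 does not apply)
  giving Nezil lidiwur.
If borrowed from Anhanic 'ledewor' after the early changes, it would undergo only the recent ones:
  rule 4 (apocope): no change (ledewor)
  rule 5 (unconditioned shift): no change (ledewor)
  ⇒ as a loan: ledewor
Nezil 'lidiwur' matches the inherited outcome exactly, so it is an inherited cognate, not a loan.

inherited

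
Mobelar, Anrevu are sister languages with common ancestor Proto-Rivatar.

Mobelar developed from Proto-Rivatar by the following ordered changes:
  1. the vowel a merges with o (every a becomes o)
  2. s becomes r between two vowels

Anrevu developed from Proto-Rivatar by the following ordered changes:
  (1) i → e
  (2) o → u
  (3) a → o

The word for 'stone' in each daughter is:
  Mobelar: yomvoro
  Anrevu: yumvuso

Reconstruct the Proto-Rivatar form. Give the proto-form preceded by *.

Position 6: Mobelar has r, Anrevu has s. Anrevu preserves s here (none of its changes turn any other segment into s), so the proto-segment is *s.
Position 2: Mobelar has o, Anrevu has u. Taking the neighbouring segments as reconstructed: Mobelar o could go back to *a or *o; Anrevu u could go back to *o or *u — the one source consistent with every daughter is *o.
This points to *yomvosa. Verify forward in each daughter:
Mobelar: *yomvosa > yomvoso > yomvoro  (by vowel merger, rhotacism)
Anrevu: start from *yomvosa.
  rule 1: no change — yomvosa
  rule 2 (vowel merger): yomvosa → yumvusa
  rule 3 (vowel merger): yumvusa → yumvuso
  ⇒ Anrevu yumvuso
No other proto-form is consistent with every reflex, so the reconstruction is *yomvosa.

*yomvosa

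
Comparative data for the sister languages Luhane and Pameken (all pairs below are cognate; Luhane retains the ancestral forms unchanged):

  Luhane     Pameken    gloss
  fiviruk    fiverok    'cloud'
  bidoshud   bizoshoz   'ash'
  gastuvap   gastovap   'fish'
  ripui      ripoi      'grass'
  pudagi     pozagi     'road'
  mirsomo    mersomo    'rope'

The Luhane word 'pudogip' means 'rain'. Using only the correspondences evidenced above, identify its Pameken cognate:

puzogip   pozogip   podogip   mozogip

pozogip

fiviruk ~ fiverok, bidoshud ~ bizoshoz — Luhane u corresponds to Pameken o after a consonant, before a consonant other than r, m, n, p, b, f, v.
bidoshud ~ bizoshoz — Luhane d corresponds to Pameken z between vowels (before a back vowel).
Applying these to Luhane 'pudogip':
  pudogip → podogip   (u→o after a consonant, before a consonant other than r, m, n, p, b, f, v)
  podogip → pozogip   (d→z between vowels (before a back vowel))
So the Pameken cognate is 'pozogip'.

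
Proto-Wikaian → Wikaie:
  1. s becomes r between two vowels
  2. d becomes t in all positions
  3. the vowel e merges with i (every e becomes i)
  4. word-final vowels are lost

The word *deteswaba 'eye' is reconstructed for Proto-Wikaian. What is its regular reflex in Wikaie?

Wikaie: *deteswaba > teteswaba > titiswaba > titiswab  (by unconditioned shift, vowel merger, apocope)

titiswab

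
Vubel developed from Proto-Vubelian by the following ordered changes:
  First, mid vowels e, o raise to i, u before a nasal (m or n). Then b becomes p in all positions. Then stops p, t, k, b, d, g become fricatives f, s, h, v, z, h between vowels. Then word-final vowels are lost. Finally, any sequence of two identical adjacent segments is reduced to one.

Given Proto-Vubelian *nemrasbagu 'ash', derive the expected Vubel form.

Vubel: *nemrasbagu > nimrasbagu > nimraspagu > nimraspahu > nimraspah  (by pre-nasal raising, unconditioned shift, intervocalic lenition, apocope)

nimraspah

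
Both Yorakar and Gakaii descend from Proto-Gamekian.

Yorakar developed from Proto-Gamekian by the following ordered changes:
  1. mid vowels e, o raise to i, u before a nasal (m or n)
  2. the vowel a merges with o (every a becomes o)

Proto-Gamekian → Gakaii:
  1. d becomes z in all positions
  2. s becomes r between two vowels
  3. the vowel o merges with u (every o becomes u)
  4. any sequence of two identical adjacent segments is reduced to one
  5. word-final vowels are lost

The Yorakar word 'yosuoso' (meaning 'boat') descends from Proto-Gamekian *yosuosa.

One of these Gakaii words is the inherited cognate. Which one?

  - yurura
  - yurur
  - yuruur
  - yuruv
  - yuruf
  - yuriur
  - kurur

Gakaii: *yosuosa > yoruora > yuruura > yurura > yurur  (by rhotacism, vowel merger, degemination, apocope)

yurur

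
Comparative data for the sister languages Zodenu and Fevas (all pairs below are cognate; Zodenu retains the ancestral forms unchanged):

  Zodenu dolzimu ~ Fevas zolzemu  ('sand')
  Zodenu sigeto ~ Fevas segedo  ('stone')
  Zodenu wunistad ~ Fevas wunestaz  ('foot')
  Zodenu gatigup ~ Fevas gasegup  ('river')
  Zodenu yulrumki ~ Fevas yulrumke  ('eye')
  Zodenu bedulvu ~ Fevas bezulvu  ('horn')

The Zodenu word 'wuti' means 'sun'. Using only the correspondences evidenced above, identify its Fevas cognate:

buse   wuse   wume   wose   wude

wuse

gatigup ~ gasegup — Zodenu t corresponds to Fevas s between vowels (before a front vowel).
yulrumki ~ yulrumke — Zodenu i corresponds to Fevas e word-finally.
Applying these to Zodenu 'wuti':
  wuti → wusi   (t→s between vowels (before a front vowel))
  wusi → wuse   (i→e word-finally)
So the Fevas cognate is 'wuse'.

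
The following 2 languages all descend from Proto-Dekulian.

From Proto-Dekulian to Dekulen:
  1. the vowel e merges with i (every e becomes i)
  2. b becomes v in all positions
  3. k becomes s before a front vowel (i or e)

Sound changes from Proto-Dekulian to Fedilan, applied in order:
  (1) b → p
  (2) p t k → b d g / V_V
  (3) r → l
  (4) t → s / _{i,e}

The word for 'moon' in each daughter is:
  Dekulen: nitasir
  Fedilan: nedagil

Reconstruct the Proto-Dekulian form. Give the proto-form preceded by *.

Position 5: Dekulen has s, Fedilan has g. Taking the neighbouring segments as reconstructed: Dekulen s could go back to *k or *s; Fedilan g could go back to *k or *g — the one source consistent with every daughter is *k.
Position 3: Dekulen has t, Fedilan has d. Dekulen preserves t here (none of its changes turn any other segment into t), so the proto-segment is *t.
Verify the candidate proto-form against each daughter:
Dekulen: *netakir > nitakir > nitasir  (by vowel merger, palatalisation)
Fedilan: start from *netakir.
  rule 1: no change — netakir
  rule 2 (intervocalic voicing): netakir → nedagir
  rule 3 (unconditioned shift): nedagir → nedagil
  rule 4: no change — nedagil
  ⇒ Fedilan nedagil
Only *netakir yields all of Dekulen nitasir, Fedilan nedagil.

*netakir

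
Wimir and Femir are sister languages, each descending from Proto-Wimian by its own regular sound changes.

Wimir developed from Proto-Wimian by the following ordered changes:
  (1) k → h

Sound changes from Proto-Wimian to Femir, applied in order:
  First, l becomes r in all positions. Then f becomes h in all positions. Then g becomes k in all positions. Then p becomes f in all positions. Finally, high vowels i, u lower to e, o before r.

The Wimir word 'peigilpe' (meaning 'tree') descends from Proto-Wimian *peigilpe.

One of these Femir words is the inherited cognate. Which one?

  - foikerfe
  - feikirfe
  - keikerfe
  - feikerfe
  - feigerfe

Femir: *peigilpe
  peigilpe → peigirpe   [unconditioned shift]
  peigirpe (rule 2 does not apply)
  peigirpe → peikirpe   [unconditioned shift]
  peikirpe → feikirfe   [unconditioned shift]
  feikirfe → feikerfe   [pre-rhotic lowering]
  giving Femir feikerfe.

feikerfe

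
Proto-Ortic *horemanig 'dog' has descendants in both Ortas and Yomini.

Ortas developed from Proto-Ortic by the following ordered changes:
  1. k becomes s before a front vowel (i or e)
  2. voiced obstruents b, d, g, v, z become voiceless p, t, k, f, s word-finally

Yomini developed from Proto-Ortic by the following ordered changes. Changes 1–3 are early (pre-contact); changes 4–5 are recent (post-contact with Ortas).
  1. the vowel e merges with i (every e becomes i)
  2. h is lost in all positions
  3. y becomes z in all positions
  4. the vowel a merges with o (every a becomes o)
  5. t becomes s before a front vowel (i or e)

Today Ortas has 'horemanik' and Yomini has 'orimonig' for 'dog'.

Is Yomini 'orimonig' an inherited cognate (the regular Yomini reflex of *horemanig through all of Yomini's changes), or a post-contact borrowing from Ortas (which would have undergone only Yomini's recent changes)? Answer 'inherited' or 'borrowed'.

If inherited, *horemanig would pass through all of Yomini's changes:
Yomini: start from *horemanig.
  rule 1 (vowel merger): horemanig → horimanig
  rule 2 (h-loss): horimanig → orimanig
  rule 3: no change — orimanig
  rule 4 (vowel merger): orimanig → orimonig
  rule 5: no change — orimonig
  ⇒ Yomini orimonig
If borrowed from Ortas 'horemanik' after the early changes, it would undergo only the recent ones:
  rule 4 (vowel merger): horemanik → horemonik
  rule 5 (palatalisation): no change (horemonik)
  ⇒ as a loan: horemonik
Yomini 'orimonig' matches the inherited outcome exactly, so it is an inherited cognate, not a loan.

inherited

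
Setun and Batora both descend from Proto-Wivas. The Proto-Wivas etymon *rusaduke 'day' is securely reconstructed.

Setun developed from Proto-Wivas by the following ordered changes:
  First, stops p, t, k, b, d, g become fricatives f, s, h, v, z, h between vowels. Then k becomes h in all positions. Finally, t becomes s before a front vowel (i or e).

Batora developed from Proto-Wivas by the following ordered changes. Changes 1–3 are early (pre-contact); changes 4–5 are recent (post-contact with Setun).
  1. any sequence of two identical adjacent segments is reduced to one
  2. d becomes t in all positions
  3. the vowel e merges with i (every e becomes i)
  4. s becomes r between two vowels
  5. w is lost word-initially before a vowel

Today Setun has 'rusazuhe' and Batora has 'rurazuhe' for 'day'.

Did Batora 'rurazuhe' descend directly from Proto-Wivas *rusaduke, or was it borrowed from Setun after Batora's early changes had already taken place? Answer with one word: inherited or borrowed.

borrowed

If inherited, *rusaduke would pass through all of Batora's changes:
Batora: *rusaduke > rusatuke > rusatuki > ruratuki  (by unconditioned shift, vowel merger, rhotacism)
If borrowed from Setun 'rusazuhe' after the early changes, it would undergo only the recent ones:
  rule 4 (rhotacism): rusazuhe → rurazuhe
  rule 5 (glide loss): no change (rurazuhe)
  ⇒ as a loan: rurazuhe
Batora 'rurazuhe' matches the loan outcome 'rurazuhe', not the inherited 'ruratuki' — it skipped the early Batora changes, so it was borrowed from Setun.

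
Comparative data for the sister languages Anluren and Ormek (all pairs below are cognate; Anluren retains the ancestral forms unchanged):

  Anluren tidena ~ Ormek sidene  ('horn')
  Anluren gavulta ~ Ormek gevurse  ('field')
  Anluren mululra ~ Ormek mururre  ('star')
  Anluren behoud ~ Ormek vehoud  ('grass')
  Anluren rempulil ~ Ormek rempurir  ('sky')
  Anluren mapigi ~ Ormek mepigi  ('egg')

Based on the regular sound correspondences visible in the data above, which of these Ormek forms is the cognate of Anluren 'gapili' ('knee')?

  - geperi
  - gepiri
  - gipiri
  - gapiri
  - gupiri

gepiri

mapigi ~ mepigi — Anluren a corresponds to Ormek e after a consonant, before a labial obstruent.
rempulil ~ rempurir — Anluren l corresponds to Ormek r between vowels (before a front vowel).
Applying these to Anluren 'gapili':
  gapili → gepili   (a→e after a consonant, before a labial obstruent)
  gepili → gepiri   (l→r between vowels (before a front vowel))
So the Ormek cognate is 'gepiri'.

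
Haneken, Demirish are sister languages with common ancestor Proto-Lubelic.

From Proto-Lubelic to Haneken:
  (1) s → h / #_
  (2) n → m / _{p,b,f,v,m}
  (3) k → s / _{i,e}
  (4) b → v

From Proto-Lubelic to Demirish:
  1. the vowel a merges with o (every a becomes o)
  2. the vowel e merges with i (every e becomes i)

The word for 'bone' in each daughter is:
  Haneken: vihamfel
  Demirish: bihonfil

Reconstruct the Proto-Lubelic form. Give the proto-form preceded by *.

*bihanfel

Position 7: Haneken has e, Demirish has i. Haneken preserves e here (none of its changes turn any other segment into e), so the proto-segment is *e.
Position 5: Haneken has m, Demirish has n. Demirish preserves n here (none of its changes turn any other segment into n), so the proto-segment is *n.
Continuing position by position gives *bihanfel; check it forward:
Haneken: *bihanfel > bihamfel > vihamfel  (by nasal place assimilation, unconditioned shift)
Demirish: *bihanfel > bihonfel > bihonfil  (by vowel merger, vowel merger)
Only *bihanfel yields all of Haneken vihamfel, Demirish bihonfil.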